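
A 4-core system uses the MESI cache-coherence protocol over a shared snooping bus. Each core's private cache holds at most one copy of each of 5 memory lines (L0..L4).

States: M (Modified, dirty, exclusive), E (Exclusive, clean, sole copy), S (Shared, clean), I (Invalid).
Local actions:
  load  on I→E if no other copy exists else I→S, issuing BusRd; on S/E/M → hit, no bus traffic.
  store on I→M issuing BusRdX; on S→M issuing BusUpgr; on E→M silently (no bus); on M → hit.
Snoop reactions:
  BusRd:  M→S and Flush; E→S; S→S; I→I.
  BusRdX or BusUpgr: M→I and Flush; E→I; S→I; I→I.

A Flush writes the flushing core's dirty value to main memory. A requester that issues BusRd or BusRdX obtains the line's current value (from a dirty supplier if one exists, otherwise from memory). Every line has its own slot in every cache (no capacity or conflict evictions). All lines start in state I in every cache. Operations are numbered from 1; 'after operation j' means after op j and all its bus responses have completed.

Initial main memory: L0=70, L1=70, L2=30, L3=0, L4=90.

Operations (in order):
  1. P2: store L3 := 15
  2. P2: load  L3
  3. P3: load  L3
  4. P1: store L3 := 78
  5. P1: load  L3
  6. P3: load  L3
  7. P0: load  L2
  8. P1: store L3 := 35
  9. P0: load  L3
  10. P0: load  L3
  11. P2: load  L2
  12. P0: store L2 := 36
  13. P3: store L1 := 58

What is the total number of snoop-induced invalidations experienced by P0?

step 1: P2: store L3 := 15  ⟶  IIMI  (L3)  txn=BusRdX  M[L3]=0
step 2: P2: load  L3  ⟶  IIMI  (L3)  txn=∅  M[L3]=0
step 3: P3: load  L3  ⟶  IISS  (L3)  txn=BusRd+Flush  M[L3]=15
step 4: P1: store L3 := 78  ⟶  IMII  (L3)  txn=BusRdX  M[L3]=15
step 5: P1: load  L3  ⟶  IMII  (L3)  txn=∅  M[L3]=15
step 6: P3: load  L3  ⟶  ISIS  (L3)  txn=BusRd+Flush  M[L3]=78
step 7: P0: load  L2  ⟶  EIII  (L2)  txn=BusRd  M[L2]=30
step 8: P1: store L3 := 35  ⟶  IMII  (L3)  txn=BusUpgr  M[L3]=78
step 9: P0: load  L3  ⟶  SSII  (L3)  txn=BusRd+Flush  M[L3]=35
step 10: P0: load  L3  ⟶  SSII  (L3)  txn=∅  M[L3]=35
step 11: P2: load  L2  ⟶  SISI  (L2)  txn=BusRd  M[L2]=30
step 12: P0: store L2 := 36  ⟶  MIII  (L2)  txn=BusUpgr  M[L2]=30
step 13: P3: store L1 := 58  ⟶  IIIM  (L1)  txn=BusRdX  M[L1]=70

invalidations = 0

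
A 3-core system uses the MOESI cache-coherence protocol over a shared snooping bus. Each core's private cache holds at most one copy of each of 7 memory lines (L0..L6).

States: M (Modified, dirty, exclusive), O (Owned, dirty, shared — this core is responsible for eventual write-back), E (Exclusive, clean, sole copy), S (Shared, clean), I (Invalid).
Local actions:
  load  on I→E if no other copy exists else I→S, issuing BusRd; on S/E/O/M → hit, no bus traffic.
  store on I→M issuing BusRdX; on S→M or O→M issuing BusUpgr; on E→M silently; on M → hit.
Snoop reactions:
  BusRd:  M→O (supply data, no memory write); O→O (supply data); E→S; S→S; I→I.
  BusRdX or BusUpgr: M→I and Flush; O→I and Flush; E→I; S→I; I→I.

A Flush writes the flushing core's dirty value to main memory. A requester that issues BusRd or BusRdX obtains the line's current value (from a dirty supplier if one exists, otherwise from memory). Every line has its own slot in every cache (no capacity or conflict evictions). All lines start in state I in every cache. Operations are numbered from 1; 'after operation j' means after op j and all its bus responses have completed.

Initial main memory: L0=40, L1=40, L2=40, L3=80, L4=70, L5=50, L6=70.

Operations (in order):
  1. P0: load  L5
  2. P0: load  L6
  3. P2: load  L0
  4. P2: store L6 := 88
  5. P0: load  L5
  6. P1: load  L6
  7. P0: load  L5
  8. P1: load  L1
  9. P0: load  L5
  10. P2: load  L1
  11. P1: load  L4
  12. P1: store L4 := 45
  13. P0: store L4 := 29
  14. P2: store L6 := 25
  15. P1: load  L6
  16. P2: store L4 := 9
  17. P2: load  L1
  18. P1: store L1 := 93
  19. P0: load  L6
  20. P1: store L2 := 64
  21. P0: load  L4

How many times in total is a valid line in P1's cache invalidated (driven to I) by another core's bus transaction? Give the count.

invalidations = 2

1. P0: load  L5  bus=[BusRd]  L5: P0=E P1=I P2=I  mem[L5]=50
2. P0: load  L6  bus=[BusRd]  L6: P0=E P1=I P2=I  mem[L6]=70
3. P2: load  L0  bus=[BusRd]  L0: P0=I P1=I P2=E  mem[L0]=40
4. P2: store L6 := 88  bus=[BusRdX]  L6: P0=I P1=I P2=M  mem[L6]=70
5. P0: load  L5  bus=[-]  L5: P0=E P1=I P2=I  mem[L5]=50
6. P1: load  L6  bus=[BusRd]  L6: P0=I P1=S P2=O  mem[L6]=70
7. P0: load  L5  bus=[-]  L5: P0=E P1=I P2=I  mem[L5]=50
8. P1: load  L1  bus=[BusRd]  L1: P0=I P1=E P2=I  mem[L1]=40
9. P0: load  L5  bus=[-]  L5: P0=E P1=I P2=I  mem[L5]=50
10. P2: load  L1  bus=[BusRd]  L1: P0=I P1=S P2=S  mem[L1]=40
11. P1: load  L4  bus=[BusRd]  L4: P0=I P1=E P2=I  mem[L4]=70
12. P1: store L4 := 45  bus=[-]  L4: P0=I P1=M P2=I  mem[L4]=70
13. P0: store L4 := 29  bus=[BusRdX,Flush]  L4: P0=M P1=I P2=I  mem[L4]=45
14. P2: store L6 := 25  bus=[BusUpgr]  L6: P0=I P1=I P2=M  mem[L6]=70
15. P1: load  L6  bus=[BusRd]  L6: P0=I P1=S P2=O  mem[L6]=70
16. P2: store L4 := 9  bus=[BusRdX,Flush]  L4: P0=I P1=I P2=M  mem[L4]=29
17. P2: load  L1  bus=[-]  L1: P0=I P1=S P2=S  mem[L1]=40
18. P1: store L1 := 93  bus=[BusUpgr]  L1: P0=I P1=M P2=I  mem[L1]=40
19. P0: load  L6  bus=[BusRd]  L6: P0=S P1=S P2=O  mem[L6]=70
20. P1: store L2 := 64  bus=[BusRdX]  L2: P0=I P1=M P2=I  mem[L2]=40
21. P0: load  L4  bus=[BusRd]  L4: P0=S P1=I P2=O  mem[L4]=29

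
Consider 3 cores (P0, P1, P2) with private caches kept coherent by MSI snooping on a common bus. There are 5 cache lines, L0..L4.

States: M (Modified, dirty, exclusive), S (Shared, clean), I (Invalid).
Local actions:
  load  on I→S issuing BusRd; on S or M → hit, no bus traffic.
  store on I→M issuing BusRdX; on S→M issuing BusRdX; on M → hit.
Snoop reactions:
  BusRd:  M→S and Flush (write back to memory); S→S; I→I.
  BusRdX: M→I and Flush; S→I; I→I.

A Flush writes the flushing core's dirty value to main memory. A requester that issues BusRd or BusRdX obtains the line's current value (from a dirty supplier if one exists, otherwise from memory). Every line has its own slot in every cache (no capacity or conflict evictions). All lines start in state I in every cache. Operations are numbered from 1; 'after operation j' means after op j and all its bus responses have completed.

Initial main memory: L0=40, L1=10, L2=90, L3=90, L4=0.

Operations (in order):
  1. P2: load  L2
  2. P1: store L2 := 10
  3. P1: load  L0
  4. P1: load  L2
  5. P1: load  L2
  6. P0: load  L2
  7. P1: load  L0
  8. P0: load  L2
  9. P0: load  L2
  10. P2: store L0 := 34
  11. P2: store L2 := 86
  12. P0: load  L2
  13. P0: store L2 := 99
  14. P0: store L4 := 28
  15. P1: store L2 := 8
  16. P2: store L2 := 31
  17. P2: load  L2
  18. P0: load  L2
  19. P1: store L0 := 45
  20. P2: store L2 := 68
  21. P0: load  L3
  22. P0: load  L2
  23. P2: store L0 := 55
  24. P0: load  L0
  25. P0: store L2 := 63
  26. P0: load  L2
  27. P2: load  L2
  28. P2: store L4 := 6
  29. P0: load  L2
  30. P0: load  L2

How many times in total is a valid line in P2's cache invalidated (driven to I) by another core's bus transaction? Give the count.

invalidations = 4

1. P2: load  L2  bus=[BusRd]  L2: P0=I P1=I P2=S  mem[L2]=90
2. P1: store L2 := 10  bus=[BusRdX]  L2: P0=I P1=M P2=I  mem[L2]=90
3. P1: load  L0  bus=[BusRd]  L0: P0=I P1=S P2=I  mem[L0]=40
4. P1: load  L2  bus=[-]  L2: P0=I P1=M P2=I  mem[L2]=90
5. P1: load  L2  bus=[-]  L2: P0=I P1=M P2=I  mem[L2]=90
6. P0: load  L2  bus=[BusRd,Flush]  L2: P0=S P1=S P2=I  mem[L2]=10
7. P1: load  L0  bus=[-]  L0: P0=I P1=S P2=I  mem[L0]=40
8. P0: load  L2  bus=[-]  L2: P0=S P1=S P2=I  mem[L2]=10
9. P0: load  L2  bus=[-]  L2: P0=S P1=S P2=I  mem[L2]=10
10. P2: store L0 := 34  bus=[BusRdX]  L0: P0=I P1=I P2=M  mem[L0]=40
11. P2: store L2 := 86  bus=[BusRdX]  L2: P0=I P1=I P2=M  mem[L2]=10
12. P0: load  L2  bus=[BusRd,Flush]  L2: P0=S P1=I P2=S  mem[L2]=86
13. P0: store L2 := 99  bus=[BusRdX]  L2: P0=M P1=I P2=I  mem[L2]=86
14. P0: store L4 := 28  bus=[BusRdX]  L4: P0=M P1=I P2=I  mem[L4]=0
15. P1: store L2 := 8  bus=[BusRdX,Flush]  L2: P0=I P1=M P2=I  mem[L2]=99
16. P2: store L2 := 31  bus=[BusRdX,Flush]  L2: P0=I P1=I P2=M  mem[L2]=8
17. P2: load  L2  bus=[-]  L2: P0=I P1=I P2=M  mem[L2]=8
18. P0: load  L2  bus=[BusRd,Flush]  L2: P0=S P1=I P2=S  mem[L2]=31
19. P1: store L0 := 45  bus=[BusRdX,Flush]  L0: P0=I P1=M P2=I  mem[L0]=34
20. P2: store L2 := 68  bus=[BusRdX]  L2: P0=I P1=I P2=M  mem[L2]=31
21. P0: load  L3  bus=[BusRd]  L3: P0=S P1=I P2=I  mem[L3]=90
22. P0: load  L2  bus=[BusRd,Flush]  L2: P0=S P1=I P2=S  mem[L2]=68
23. P2: store L0 := 55  bus=[BusRdX,Flush]  L0: P0=I P1=I P2=M  mem[L0]=45
24. P0: load  L0  bus=[BusRd,Flush]  L0: P0=S P1=I P2=S  mem[L0]=55
25. P0: store L2 := 63  bus=[BusRdX]  L2: P0=M P1=I P2=I  mem[L2]=68
26. P0: load  L2  bus=[-]  L2: P0=M P1=I P2=I  mem[L2]=68
27. P2: load  L2  bus=[BusRd,Flush]  L2: P0=S P1=I P2=S  mem[L2]=63
28. P2: store L4 := 6  bus=[BusRdX,Flush]  L4: P0=I P1=I P2=M  mem[L4]=28
29. P0: load  L2  bus=[-]  L2: P0=S P1=I P2=S  mem[L2]=63
30. P0: load  L2  bus=[-]  L2: P0=S P1=I P2=S  mem[L2]=63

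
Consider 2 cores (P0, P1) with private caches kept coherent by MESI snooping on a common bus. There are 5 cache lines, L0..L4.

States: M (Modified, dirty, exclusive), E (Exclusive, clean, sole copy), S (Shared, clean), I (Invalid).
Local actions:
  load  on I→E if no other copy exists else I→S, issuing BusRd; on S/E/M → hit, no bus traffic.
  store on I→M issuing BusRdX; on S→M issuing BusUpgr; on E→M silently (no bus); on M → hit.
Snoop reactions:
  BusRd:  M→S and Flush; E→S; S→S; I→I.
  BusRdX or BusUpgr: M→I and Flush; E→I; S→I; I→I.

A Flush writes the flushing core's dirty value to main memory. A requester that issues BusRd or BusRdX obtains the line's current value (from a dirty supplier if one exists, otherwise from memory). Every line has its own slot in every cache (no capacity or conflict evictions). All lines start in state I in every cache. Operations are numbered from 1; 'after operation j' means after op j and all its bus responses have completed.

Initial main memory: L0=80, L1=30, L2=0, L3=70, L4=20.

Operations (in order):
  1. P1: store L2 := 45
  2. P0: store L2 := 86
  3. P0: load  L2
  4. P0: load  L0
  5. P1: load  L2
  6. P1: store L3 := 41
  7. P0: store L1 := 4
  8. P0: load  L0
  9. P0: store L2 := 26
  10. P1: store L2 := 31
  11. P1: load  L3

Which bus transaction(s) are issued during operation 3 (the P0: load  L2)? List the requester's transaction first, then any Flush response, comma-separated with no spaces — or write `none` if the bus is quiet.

bus = none

1. P1: store L2 := 45  bus=[BusRdX]  L2: P0=I P1=M  mem[L2]=0
2. P0: store L2 := 86  bus=[BusRdX,Flush]  L2: P0=M P1=I  mem[L2]=45
3. P0: load  L2  bus=[-]  L2: P0=M P1=I  mem[L2]=45
4. P0: load  L0  bus=[BusRd]  L0: P0=E P1=I  mem[L0]=80
5. P1: load  L2  bus=[BusRd,Flush]  L2: P0=S P1=S  mem[L2]=86
6. P1: store L3 := 41  bus=[BusRdX]  L3: P0=I P1=M  mem[L3]=70
7. P0: store L1 := 4  bus=[BusRdX]  L1: P0=M P1=I  mem[L1]=30
8. P0: load  L0  bus=[-]  L0: P0=E P1=I  mem[L0]=80
9. P0: store L2 := 26  bus=[BusUpgr]  L2: P0=M P1=I  mem[L2]=86
10. P1: store L2 := 31  bus=[BusRdX,Flush]  L2: P0=I P1=M  mem[L2]=26
11. P1: load  L3  bus=[-]  L3: P0=I P1=M  mem[L3]=70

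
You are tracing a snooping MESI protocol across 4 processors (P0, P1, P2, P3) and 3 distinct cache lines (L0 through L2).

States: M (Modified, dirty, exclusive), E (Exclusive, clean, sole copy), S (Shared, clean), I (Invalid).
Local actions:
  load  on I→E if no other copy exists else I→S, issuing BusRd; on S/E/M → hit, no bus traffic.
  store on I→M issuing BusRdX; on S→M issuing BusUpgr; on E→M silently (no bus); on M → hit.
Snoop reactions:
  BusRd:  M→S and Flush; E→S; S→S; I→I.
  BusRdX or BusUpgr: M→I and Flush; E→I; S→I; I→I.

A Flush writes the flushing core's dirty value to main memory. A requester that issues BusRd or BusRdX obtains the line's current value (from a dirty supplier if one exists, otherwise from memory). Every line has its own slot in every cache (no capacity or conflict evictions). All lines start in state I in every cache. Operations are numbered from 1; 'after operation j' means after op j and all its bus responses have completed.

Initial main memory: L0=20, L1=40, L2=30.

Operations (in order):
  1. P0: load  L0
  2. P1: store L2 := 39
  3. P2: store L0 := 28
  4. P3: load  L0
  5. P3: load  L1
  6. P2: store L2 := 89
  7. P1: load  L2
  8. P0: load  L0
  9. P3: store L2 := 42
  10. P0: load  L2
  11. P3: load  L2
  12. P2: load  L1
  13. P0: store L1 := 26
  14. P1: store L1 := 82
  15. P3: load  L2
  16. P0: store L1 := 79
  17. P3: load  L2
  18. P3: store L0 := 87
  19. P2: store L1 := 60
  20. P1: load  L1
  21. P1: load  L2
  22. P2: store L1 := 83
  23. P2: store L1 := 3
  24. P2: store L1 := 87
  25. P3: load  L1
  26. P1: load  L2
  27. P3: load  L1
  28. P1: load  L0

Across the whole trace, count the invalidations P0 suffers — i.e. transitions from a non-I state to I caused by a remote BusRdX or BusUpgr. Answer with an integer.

invalidations = 4

step 1: P0: load  L0  ⟶  EIII  (L0)  txn=BusRd  M[L0]=20
step 2: P1: store L2 := 39  ⟶  IMII  (L2)  txn=BusRdX  M[L2]=30
step 3: P2: store L0 := 28  ⟶  IIMI  (L0)  txn=BusRdX  M[L0]=20
step 4: P3: load  L0  ⟶  IISS  (L0)  txn=BusRd+Flush  M[L0]=28
step 5: P3: load  L1  ⟶  IIIE  (L1)  txn=BusRd  M[L1]=40
step 6: P2: store L2 := 89  ⟶  IIMI  (L2)  txn=BusRdX+Flush  M[L2]=39
step 7: P1: load  L2  ⟶  ISSI  (L2)  txn=BusRd+Flush  M[L2]=89
step 8: P0: load  L0  ⟶  SISS  (L0)  txn=BusRd  M[L0]=28
step 9: P3: store L2 := 42  ⟶  IIIM  (L2)  txn=BusRdX  M[L2]=89
step 10: P0: load  L2  ⟶  SIIS  (L2)  txn=BusRd+Flush  M[L2]=42
step 11: P3: load  L2  ⟶  SIIS  (L2)  txn=∅  M[L2]=42
step 12: P2: load  L1  ⟶  IISS  (L1)  txn=BusRd  M[L1]=40
step 13: P0: store L1 := 26  ⟶  MIII  (L1)  txn=BusRdX  M[L1]=40
step 14: P1: store L1 := 82  ⟶  IMII  (L1)  txn=BusRdX+Flush  M[L1]=26
step 15: P3: load  L2  ⟶  SIIS  (L2)  txn=∅  M[L2]=42
step 16: P0: store L1 := 79  ⟶  MIII  (L1)  txn=BusRdX+Flush  M[L1]=82
step 17: P3: load  L2  ⟶  SIIS  (L2)  txn=∅  M[L2]=42
step 18: P3: store L0 := 87  ⟶  IIIM  (L0)  txn=BusUpgr  M[L0]=28
step 19: P2: store L1 := 60  ⟶  IIMI  (L1)  txn=BusRdX+Flush  M[L1]=79
step 20: P1: load  L1  ⟶  ISSI  (L1)  txn=BusRd+Flush  M[L1]=60
step 21: P1: load  L2  ⟶  SSIS  (L2)  txn=BusRd  M[L2]=42
step 22: P2: store L1 := 83  ⟶  IIMI  (L1)  txn=BusUpgr  M[L1]=60
step 23: P2: store L1 := 3  ⟶  IIMI  (L1)  txn=∅  M[L1]=60
step 24: P2: store L1 := 87  ⟶  IIMI  (L1)  txn=∅  M[L1]=60
step 25: P3: load  L1  ⟶  IISS  (L1)  txn=BusRd+Flush  M[L1]=87
step 26: P1: load  L2  ⟶  SSIS  (L2)  txn=∅  M[L2]=42
step 27: P3: load  L1  ⟶  IISS  (L1)  txn=∅  M[L1]=87
step 28: P1: load  L0  ⟶  ISIS  (L0)  txn=BusRd+Flush  M[L0]=87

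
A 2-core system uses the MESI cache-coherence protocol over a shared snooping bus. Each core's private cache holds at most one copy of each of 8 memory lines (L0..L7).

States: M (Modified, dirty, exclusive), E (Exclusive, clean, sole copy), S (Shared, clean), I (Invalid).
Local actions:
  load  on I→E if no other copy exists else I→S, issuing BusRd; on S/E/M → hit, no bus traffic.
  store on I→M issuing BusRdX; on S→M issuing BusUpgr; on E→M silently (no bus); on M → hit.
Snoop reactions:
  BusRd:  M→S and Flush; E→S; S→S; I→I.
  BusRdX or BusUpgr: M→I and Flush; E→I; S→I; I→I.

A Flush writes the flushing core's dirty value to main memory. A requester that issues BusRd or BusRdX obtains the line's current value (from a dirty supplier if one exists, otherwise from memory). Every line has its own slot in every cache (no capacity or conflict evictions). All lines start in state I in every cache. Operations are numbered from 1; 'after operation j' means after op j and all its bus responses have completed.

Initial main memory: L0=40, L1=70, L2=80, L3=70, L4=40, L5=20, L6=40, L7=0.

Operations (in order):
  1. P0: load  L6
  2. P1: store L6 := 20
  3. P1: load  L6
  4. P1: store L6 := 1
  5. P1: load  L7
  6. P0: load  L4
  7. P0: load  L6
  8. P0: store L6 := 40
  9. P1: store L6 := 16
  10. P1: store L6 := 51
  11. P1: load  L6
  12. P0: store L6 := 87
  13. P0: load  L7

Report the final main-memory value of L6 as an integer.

memory[L6] = 51

  op1 P0: load  L6 → E/I on L6; bus BusRd; mem=40
  op2 P1: store L6 := 20 → I/M on L6; bus BusRdX; mem=40
  op3 P1: load  L6 → I/M on L6; bus (none); mem=40
  op4 P1: store L6 := 1 → I/M on L6; bus (none); mem=40
  op5 P1: load  L7 → I/E on L7; bus BusRd; mem=0
  op6 P0: load  L4 → E/I on L4; bus BusRd; mem=40
  op7 P0: load  L6 → S/S on L6; bus BusRd Flush; mem=1
  op8 P0: store L6 := 40 → M/I on L6; bus BusUpgr; mem=1
  op9 P1: store L6 := 16 → I/M on L6; bus BusRdX Flush; mem=40
  op10 P1: store L6 := 51 → I/M on L6; bus (none); mem=40
  op11 P1: load  L6 → I/M on L6; bus (none); mem=40
  op12 P0: store L6 := 87 → M/I on L6; bus BusRdX Flush; mem=51
  op13 P0: load  L7 → S/S on L7; bus BusRd; mem=0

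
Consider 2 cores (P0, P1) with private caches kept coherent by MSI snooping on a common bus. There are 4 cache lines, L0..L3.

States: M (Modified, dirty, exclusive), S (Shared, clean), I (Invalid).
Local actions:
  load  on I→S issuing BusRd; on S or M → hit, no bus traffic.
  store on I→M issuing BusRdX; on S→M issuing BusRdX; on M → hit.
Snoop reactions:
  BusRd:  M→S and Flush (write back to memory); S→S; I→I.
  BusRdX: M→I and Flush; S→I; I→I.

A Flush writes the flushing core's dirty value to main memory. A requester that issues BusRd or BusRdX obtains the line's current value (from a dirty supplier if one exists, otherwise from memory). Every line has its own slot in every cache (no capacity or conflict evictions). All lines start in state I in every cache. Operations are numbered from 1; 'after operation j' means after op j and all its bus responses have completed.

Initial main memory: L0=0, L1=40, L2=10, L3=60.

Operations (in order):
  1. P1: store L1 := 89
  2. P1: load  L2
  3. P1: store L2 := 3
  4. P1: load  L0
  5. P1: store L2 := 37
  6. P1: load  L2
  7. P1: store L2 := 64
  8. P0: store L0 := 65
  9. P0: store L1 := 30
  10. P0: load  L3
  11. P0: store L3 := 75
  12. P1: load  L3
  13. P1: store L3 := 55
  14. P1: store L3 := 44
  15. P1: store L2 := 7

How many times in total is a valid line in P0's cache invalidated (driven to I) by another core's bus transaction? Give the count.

1. P1: store L1 := 89  bus=[BusRdX]  L1: P0=I P1=M  mem[L1]=40
2. P1: load  L2  bus=[BusRd]  L2: P0=I P1=S  mem[L2]=10
3. P1: store L2 := 3  bus=[BusRdX]  L2: P0=I P1=M  mem[L2]=10
4. P1: load  L0  bus=[BusRd]  L0: P0=I P1=S  mem[L0]=0
5. P1: store L2 := 37  bus=[-]  L2: P0=I P1=M  mem[L2]=10
6. P1: load  L2  bus=[-]  L2: P0=I P1=M  mem[L2]=10
7. P1: store L2 := 64  bus=[-]  L2: P0=I P1=M  mem[L2]=10
8. P0: store L0 := 65  bus=[BusRdX]  L0: P0=M P1=I  mem[L0]=0
9. P0: store L1 := 30  bus=[BusRdX,Flush]  L1: P0=M P1=I  mem[L1]=89
10. P0: load  L3  bus=[BusRd]  L3: P0=S P1=I  mem[L3]=60
11. P0: store L3 := 75  bus=[BusRdX]  L3: P0=M P1=I  mem[L3]=60
12. P1: load  L3  bus=[BusRd,Flush]  L3: P0=S P1=S  mem[L3]=75
13. P1: store L3 := 55  bus=[BusRdX]  L3: P0=I P1=M  mem[L3]=75
14. P1: store L3 := 44  bus=[-]  L3: P0=I P1=M  mem[L3]=75
15. P1: store L2 := 7  bus=[-]  L2: P0=I P1=M  mem[L2]=10

invalidations = 1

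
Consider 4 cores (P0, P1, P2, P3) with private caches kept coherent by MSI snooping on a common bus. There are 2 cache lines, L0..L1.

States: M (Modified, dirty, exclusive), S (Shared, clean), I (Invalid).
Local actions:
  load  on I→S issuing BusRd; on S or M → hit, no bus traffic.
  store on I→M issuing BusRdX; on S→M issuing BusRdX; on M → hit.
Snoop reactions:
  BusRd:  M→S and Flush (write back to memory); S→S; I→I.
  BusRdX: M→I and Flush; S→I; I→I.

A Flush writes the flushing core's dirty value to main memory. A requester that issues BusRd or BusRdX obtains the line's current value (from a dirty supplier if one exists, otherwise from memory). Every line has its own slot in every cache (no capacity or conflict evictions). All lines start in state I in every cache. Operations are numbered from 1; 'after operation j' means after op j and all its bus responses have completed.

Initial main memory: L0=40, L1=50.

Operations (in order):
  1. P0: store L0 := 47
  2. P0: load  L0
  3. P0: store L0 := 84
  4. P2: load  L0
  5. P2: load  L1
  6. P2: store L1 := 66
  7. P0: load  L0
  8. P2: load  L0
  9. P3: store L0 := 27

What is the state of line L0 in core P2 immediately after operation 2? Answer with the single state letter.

[1] P0: store L0 := 47 | P0:M(47), P1:I, P2:I, P3:I | bus: BusRdX
[2] P0: load  L0 | P0:M(47), P1:I, P2:I, P3:I | bus: none
[3] P0: store L0 := 84 | P0:M(84), P1:I, P2:I, P3:I | bus: none
[4] P2: load  L0 | P0:S(84), P1:I, P2:S(84), P3:I | bus: BusRd,Flush
[5] P2: load  L1 | P0:I, P1:I, P2:S(50), P3:I | bus: BusRd
[6] P2: store L1 := 66 | P0:I, P1:I, P2:M(66), P3:I | bus: BusRdX
[7] P0: load  L0 | P0:S(84), P1:I, P2:S(84), P3:I | bus: none
[8] P2: load  L0 | P0:S(84), P1:I, P2:S(84), P3:I | bus: none
[9] P3: store L0 := 27 | P0:I, P1:I, P2:I, P3:M(27) | bus: BusRdX

state = I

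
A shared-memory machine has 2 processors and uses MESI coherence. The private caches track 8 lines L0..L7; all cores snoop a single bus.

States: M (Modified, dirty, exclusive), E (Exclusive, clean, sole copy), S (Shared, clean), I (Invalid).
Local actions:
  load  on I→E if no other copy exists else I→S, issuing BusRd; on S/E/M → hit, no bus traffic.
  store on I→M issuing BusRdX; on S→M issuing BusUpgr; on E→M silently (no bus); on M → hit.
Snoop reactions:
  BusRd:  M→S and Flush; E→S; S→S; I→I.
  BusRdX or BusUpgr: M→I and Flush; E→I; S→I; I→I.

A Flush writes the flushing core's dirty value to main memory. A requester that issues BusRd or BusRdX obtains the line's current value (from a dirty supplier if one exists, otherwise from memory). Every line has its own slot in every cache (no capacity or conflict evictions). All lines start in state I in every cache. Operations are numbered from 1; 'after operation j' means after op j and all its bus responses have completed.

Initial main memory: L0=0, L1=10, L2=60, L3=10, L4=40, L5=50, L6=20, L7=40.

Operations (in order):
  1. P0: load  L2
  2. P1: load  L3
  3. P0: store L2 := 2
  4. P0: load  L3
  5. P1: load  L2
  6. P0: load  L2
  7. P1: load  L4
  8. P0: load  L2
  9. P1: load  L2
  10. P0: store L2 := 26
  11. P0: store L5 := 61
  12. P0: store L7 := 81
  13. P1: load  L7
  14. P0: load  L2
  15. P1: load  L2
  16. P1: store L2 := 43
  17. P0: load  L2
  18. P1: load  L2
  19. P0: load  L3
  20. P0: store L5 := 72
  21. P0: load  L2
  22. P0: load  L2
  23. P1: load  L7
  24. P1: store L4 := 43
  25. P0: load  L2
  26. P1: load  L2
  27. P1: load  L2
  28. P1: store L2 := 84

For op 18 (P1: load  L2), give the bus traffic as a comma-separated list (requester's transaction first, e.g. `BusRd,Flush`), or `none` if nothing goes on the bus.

step 1: P0: load  L2  ⟶  EI  (L2)  txn=BusRd  M[L2]=60
step 2: P1: load  L3  ⟶  IE  (L3)  txn=BusRd  M[L3]=10
step 3: P0: store L2 := 2  ⟶  MI  (L2)  txn=∅  M[L2]=60
step 4: P0: load  L3  ⟶  SS  (L3)  txn=BusRd  M[L3]=10
step 5: P1: load  L2  ⟶  SS  (L2)  txn=BusRd+Flush  M[L2]=2
step 6: P0: load  L2  ⟶  SS  (L2)  txn=∅  M[L2]=2
step 7: P1: load  L4  ⟶  IE  (L4)  txn=BusRd  M[L4]=40
step 8: P0: load  L2  ⟶  SS  (L2)  txn=∅  M[L2]=2
step 9: P1: load  L2  ⟶  SS  (L2)  txn=∅  M[L2]=2
step 10: P0: store L2 := 26  ⟶  MI  (L2)  txn=BusUpgr  M[L2]=2
step 11: P0: store L5 := 61  ⟶  MI  (L5)  txn=BusRdX  M[L5]=50
step 12: P0: store L7 := 81  ⟶  MI  (L7)  txn=BusRdX  M[L7]=40
step 13: P1: load  L7  ⟶  SS  (L7)  txn=BusRd+Flush  M[L7]=81
step 14: P0: load  L2  ⟶  MI  (L2)  txn=∅  M[L2]=2
step 15: P1: load  L2  ⟶  SS  (L2)  txn=BusRd+Flush  M[L2]=26
step 16: P1: store L2 := 43  ⟶  IM  (L2)  txn=BusUpgr  M[L2]=26
step 17: P0: load  L2  ⟶  SS  (L2)  txn=BusRd+Flush  M[L2]=43
step 18: P1: load  L2  ⟶  SS  (L2)  txn=∅  M[L2]=43
step 19: P0: load  L3  ⟶  SS  (L3)  txn=∅  M[L3]=10
step 20: P0: store L5 := 72  ⟶  MI  (L5)  txn=∅  M[L5]=50
step 21: P0: load  L2  ⟶  SS  (L2)  txn=∅  M[L2]=43
step 22: P0: load  L2  ⟶  SS  (L2)  txn=∅  M[L2]=43
step 23: P1: load  L7  ⟶  SS  (L7)  txn=∅  M[L7]=81
step 24: P1: store L4 := 43  ⟶  IM  (L4)  txn=∅  M[L4]=40
step 25: P0: load  L2  ⟶  SS  (L2)  txn=∅  M[L2]=43
step 26: P1: load  L2  ⟶  SS  (L2)  txn=∅  M[L2]=43
step 27: P1: load  L2  ⟶  SS  (L2)  txn=∅  M[L2]=43
step 28: P1: store L2 := 84  ⟶  IM  (L2)  txn=BusUpgr  M[L2]=43

bus = none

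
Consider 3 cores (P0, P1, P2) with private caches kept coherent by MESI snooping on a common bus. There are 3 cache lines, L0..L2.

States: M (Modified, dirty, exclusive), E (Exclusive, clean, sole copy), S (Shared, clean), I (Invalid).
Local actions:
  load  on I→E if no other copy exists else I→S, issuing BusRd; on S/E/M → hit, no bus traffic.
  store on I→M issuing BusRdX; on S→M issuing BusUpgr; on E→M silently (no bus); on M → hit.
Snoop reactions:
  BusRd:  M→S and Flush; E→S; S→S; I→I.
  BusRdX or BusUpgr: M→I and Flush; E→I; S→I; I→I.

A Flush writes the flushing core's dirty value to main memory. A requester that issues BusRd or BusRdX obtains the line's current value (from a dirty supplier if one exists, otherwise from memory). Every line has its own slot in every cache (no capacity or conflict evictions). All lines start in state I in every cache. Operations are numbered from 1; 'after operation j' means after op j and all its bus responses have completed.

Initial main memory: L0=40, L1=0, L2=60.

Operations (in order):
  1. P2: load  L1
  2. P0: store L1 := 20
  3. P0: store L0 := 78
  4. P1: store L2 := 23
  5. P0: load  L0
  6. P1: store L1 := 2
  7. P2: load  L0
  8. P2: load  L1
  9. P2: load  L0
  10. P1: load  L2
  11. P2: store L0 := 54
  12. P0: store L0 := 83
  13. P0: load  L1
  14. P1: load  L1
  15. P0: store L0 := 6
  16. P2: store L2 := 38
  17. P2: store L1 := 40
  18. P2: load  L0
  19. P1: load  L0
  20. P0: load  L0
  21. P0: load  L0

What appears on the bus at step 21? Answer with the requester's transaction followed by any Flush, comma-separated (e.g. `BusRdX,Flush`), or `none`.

  op1 P2: load  L1 → I/I/E on L1; bus BusRd; mem=0
  op2 P0: store L1 := 20 → M/I/I on L1; bus BusRdX; mem=0
  op3 P0: store L0 := 78 → M/I/I on L0; bus BusRdX; mem=40
  op4 P1: store L2 := 23 → I/M/I on L2; bus BusRdX; mem=60
  op5 P0: load  L0 → M/I/I on L0; bus (none); mem=40
  op6 P1: store L1 := 2 → I/M/I on L1; bus BusRdX Flush; mem=20
  op7 P2: load  L0 → S/I/S on L0; bus BusRd Flush; mem=78
  op8 P2: load  L1 → I/S/S on L1; bus BusRd Flush; mem=2
  op9 P2: load  L0 → S/I/S on L0; bus (none); mem=78
  op10 P1: load  L2 → I/M/I on L2; bus (none); mem=60
  op11 P2: store L0 := 54 → I/I/M on L0; bus BusUpgr; mem=78
  op12 P0: store L0 := 83 → M/I/I on L0; bus BusRdX Flush; mem=54
  op13 P0: load  L1 → S/S/S on L1; bus BusRd; mem=2
  op14 P1: load  L1 → S/S/S on L1; bus (none); mem=2
  op15 P0: store L0 := 6 → M/I/I on L0; bus (none); mem=54
  op16 P2: store L2 := 38 → I/I/M on L2; bus BusRdX Flush; mem=23
  op17 P2: store L1 := 40 → I/I/M on L1; bus BusUpgr; mem=2
  op18 P2: load  L0 → S/I/S on L0; bus BusRd Flush; mem=6
  op19 P1: load  L0 → S/S/S on L0; bus BusRd; mem=6
  op20 P0: load  L0 → S/S/S on L0; bus (none); mem=6
  op21 P0: load  L0 → S/S/S on L0; bus (none); mem=6

bus = none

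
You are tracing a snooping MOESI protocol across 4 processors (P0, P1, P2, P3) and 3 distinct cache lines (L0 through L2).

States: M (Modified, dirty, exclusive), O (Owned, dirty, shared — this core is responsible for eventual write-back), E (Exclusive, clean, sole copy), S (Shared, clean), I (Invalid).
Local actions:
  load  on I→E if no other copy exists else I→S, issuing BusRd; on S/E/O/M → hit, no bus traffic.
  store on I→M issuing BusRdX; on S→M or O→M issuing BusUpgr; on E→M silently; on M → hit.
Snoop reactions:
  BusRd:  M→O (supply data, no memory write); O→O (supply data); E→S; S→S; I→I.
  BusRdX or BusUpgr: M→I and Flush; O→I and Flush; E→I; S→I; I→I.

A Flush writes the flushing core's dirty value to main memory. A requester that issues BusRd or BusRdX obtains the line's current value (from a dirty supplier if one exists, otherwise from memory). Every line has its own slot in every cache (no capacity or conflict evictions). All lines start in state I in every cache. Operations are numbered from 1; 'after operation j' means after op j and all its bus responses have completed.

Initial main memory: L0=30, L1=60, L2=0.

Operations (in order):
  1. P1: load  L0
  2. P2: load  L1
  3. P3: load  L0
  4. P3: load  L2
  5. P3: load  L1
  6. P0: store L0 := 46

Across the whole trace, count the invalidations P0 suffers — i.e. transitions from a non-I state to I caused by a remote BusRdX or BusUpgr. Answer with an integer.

invalidations = 0

[1] P1: load  L0 | P0:I, P1:E(30), P2:I, P3:I | bus: BusRd
[2] P2: load  L1 | P0:I, P1:I, P2:E(60), P3:I | bus: BusRd
[3] P3: load  L0 | P0:I, P1:S(30), P2:I, P3:S(30) | bus: BusRd
[4] P3: load  L2 | P0:I, P1:I, P2:I, P3:E(0) | bus: BusRd
[5] P3: load  L1 | P0:I, P1:I, P2:S(60), P3:S(60) | bus: BusRd
[6] P0: store L0 := 46 | P0:M(46), P1:I, P2:I, P3:I | bus: BusRdX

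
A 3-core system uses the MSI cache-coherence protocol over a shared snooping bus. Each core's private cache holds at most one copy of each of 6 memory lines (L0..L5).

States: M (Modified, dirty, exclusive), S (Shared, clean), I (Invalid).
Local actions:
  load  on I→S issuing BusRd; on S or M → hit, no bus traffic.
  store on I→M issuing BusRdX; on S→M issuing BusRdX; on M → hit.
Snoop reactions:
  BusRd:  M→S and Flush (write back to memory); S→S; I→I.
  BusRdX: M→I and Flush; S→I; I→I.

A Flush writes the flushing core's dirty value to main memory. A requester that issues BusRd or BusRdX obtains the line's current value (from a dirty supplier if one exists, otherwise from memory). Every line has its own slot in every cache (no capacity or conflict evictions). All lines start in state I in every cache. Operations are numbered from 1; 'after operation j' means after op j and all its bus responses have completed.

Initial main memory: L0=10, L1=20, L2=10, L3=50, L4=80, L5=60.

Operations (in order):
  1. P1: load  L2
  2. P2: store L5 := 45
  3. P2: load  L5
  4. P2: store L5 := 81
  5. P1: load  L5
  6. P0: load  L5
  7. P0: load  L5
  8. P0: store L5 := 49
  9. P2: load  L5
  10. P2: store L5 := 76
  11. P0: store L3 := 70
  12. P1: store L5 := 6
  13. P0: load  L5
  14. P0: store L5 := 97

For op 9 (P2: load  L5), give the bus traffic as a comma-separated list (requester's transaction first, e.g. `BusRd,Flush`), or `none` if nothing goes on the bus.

1. P1: load  L2  bus=[BusRd]  L2: P0=I P1=S P2=I  mem[L2]=10
2. P2: store L5 := 45  bus=[BusRdX]  L5: P0=I P1=I P2=M  mem[L5]=60
3. P2: load  L5  bus=[-]  L5: P0=I P1=I P2=M  mem[L5]=60
4. P2: store L5 := 81  bus=[-]  L5: P0=I P1=I P2=M  mem[L5]=60
5. P1: load  L5  bus=[BusRd,Flush]  L5: P0=I P1=S P2=S  mem[L5]=81
6. P0: load  L5  bus=[BusRd]  L5: P0=S P1=S P2=S  mem[L5]=81
7. P0: load  L5  bus=[-]  L5: P0=S P1=S P2=S  mem[L5]=81
8. P0: store L5 := 49  bus=[BusRdX]  L5: P0=M P1=I P2=I  mem[L5]=81
9. P2: load  L5  bus=[BusRd,Flush]  L5: P0=S P1=I P2=S  mem[L5]=49
10. P2: store L5 := 76  bus=[BusRdX]  L5: P0=I P1=I P2=M  mem[L5]=49
11. P0: store L3 := 70  bus=[BusRdX]  L3: P0=M P1=I P2=I  mem[L3]=50
12. P1: store L5 := 6  bus=[BusRdX,Flush]  L5: P0=I P1=M P2=I  mem[L5]=76
13. P0: load  L5  bus=[BusRd,Flush]  L5: P0=S P1=S P2=I  mem[L5]=6
14. P0: store L5 := 97  bus=[BusRdX]  L5: P0=M P1=I P2=I  mem[L5]=6

bus = BusRd,Flush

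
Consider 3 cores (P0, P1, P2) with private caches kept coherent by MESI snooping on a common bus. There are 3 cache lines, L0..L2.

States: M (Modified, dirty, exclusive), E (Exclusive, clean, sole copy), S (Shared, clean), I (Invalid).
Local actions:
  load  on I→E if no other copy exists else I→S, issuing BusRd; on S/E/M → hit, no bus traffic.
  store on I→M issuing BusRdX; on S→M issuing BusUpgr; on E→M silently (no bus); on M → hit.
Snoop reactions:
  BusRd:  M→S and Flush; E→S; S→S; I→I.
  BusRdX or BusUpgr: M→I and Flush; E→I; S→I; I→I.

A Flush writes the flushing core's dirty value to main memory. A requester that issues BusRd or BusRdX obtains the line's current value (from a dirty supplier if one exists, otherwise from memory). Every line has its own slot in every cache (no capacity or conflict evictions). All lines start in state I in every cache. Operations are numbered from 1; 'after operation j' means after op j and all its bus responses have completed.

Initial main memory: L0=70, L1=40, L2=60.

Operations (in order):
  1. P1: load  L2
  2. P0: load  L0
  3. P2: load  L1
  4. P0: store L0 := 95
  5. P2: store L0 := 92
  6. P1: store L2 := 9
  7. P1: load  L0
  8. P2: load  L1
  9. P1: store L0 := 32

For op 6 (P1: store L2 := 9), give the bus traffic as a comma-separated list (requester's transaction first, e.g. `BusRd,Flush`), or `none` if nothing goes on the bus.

  op1 P1: load  L2 → I/E/I on L2; bus BusRd; mem=60
  op2 P0: load  L0 → E/I/I on L0; bus BusRd; mem=70
  op3 P2: load  L1 → I/I/E on L1; bus BusRd; mem=40
  op4 P0: store L0 := 95 → M/I/I on L0; bus (none); mem=70
  op5 P2: store L0 := 92 → I/I/M on L0; bus BusRdX Flush; mem=95
  op6 P1: store L2 := 9 → I/M/I on L2; bus (none); mem=60
  op7 P1: load  L0 → I/S/S on L0; bus BusRd Flush; mem=92
  op8 P2: load  L1 → I/I/E on L1; bus (none); mem=40
  op9 P1: store L0 := 32 → I/M/I on L0; bus BusUpgr; mem=92

bus = none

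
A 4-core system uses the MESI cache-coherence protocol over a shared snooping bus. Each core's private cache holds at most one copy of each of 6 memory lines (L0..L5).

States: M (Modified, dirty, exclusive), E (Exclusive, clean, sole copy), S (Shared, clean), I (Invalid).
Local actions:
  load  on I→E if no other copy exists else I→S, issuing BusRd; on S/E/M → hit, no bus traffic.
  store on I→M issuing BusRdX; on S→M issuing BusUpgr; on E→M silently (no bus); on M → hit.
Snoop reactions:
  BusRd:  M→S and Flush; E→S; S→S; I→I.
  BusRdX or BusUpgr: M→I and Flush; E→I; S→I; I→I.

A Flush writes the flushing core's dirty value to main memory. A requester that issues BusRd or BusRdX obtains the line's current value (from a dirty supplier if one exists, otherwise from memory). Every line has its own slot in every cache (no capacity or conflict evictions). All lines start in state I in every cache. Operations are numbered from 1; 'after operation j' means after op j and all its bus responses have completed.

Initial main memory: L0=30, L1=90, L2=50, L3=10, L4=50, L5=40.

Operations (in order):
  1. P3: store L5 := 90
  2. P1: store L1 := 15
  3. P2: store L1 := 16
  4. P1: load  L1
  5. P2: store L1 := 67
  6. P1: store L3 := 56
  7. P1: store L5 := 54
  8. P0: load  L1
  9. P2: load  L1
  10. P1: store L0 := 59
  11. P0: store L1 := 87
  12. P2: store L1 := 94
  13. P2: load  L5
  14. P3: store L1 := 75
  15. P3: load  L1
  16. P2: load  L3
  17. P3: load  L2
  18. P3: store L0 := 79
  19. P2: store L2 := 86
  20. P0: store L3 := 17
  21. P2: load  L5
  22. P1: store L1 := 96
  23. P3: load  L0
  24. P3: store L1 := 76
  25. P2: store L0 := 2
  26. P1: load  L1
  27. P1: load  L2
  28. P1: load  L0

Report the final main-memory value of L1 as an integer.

[1] P3: store L5 := 90 | P0:I, P1:I, P2:I, P3:M(90) | bus: BusRdX
[2] P1: store L1 := 15 | P0:I, P1:M(15), P2:I, P3:I | bus: BusRdX
[3] P2: store L1 := 16 | P0:I, P1:I, P2:M(16), P3:I | bus: BusRdX,Flush
[4] P1: load  L1 | P0:I, P1:S(16), P2:S(16), P3:I | bus: BusRd,Flush
[5] P2: store L1 := 67 | P0:I, P1:I, P2:M(67), P3:I | bus: BusUpgr
[6] P1: store L3 := 56 | P0:I, P1:M(56), P2:I, P3:I | bus: BusRdX
[7] P1: store L5 := 54 | P0:I, P1:M(54), P2:I, P3:I | bus: BusRdX,Flush
[8] P0: load  L1 | P0:S(67), P1:I, P2:S(67), P3:I | bus: BusRd,Flush
[9] P2: load  L1 | P0:S(67), P1:I, P2:S(67), P3:I | bus: none
[10] P1: store L0 := 59 | P0:I, P1:M(59), P2:I, P3:I | bus: BusRdX
[11] P0: store L1 := 87 | P0:M(87), P1:I, P2:I, P3:I | bus: BusUpgr
[12] P2: store L1 := 94 | P0:I, P1:I, P2:M(94), P3:I | bus: BusRdX,Flush
[13] P2: load  L5 | P0:I, P1:S(54), P2:S(54), P3:I | bus: BusRd,Flush
[14] P3: store L1 := 75 | P0:I, P1:I, P2:I, P3:M(75) | bus: BusRdX,Flush
[15] P3: load  L1 | P0:I, P1:I, P2:I, P3:M(75) | bus: none
[16] P2: load  L3 | P0:I, P1:S(56), P2:S(56), P3:I | bus: BusRd,Flush
[17] P3: load  L2 | P0:I, P1:I, P2:I, P3:E(50) | bus: BusRd
[18] P3: store L0 := 79 | P0:I, P1:I, P2:I, P3:M(79) | bus: BusRdX,Flush
[19] P2: store L2 := 86 | P0:I, P1:I, P2:M(86), P3:I | bus: BusRdX
[20] P0: store L3 := 17 | P0:M(17), P1:I, P2:I, P3:I | bus: BusRdX
[21] P2: load  L5 | P0:I, P1:S(54), P2:S(54), P3:I | bus: none
[22] P1: store L1 := 96 | P0:I, P1:M(96), P2:I, P3:I | bus: BusRdX,Flush
[23] P3: load  L0 | P0:I, P1:I, P2:I, P3:M(79) | bus: none
[24] P3: store L1 := 76 | P0:I, P1:I, P2:I, P3:M(76) | bus: BusRdX,Flush
[25] P2: store L0 := 2 | P0:I, P1:I, P2:M(2), P3:I | bus: BusRdX,Flush
[26] P1: load  L1 | P0:I, P1:S(76), P2:I, P3:S(76) | bus: BusRd,Flush
[27] P1: load  L2 | P0:I, P1:S(86), P2:S(86), P3:I | bus: BusRd,Flush
[28] P1: load  L0 | P0:I, P1:S(2), P2:S(2), P3:I | bus: BusRd,Flush

memory[L1] = 76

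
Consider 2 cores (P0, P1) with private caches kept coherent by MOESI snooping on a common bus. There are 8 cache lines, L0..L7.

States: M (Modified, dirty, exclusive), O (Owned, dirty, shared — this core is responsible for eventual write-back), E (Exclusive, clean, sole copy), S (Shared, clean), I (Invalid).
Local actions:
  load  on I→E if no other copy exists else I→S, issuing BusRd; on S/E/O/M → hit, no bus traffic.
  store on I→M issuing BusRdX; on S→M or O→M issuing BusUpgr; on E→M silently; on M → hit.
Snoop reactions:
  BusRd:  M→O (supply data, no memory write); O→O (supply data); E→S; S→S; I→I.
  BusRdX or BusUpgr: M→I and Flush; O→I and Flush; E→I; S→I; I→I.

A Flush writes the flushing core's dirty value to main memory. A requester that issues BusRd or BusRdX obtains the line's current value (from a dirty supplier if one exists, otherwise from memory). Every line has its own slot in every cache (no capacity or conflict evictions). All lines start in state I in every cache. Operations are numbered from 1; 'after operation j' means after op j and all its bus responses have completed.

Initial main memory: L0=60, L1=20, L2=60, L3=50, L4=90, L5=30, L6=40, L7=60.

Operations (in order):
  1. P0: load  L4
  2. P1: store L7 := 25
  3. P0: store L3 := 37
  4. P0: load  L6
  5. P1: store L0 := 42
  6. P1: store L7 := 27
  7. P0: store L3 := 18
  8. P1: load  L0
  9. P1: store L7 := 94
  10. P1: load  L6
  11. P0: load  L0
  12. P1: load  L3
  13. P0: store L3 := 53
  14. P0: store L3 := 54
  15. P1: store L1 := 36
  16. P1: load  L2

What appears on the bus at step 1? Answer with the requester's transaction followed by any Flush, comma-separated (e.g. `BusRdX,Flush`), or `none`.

bus = BusRd

[1] P0: load  L4 | P0:E(90), P1:I | bus: BusRd
[2] P1: store L7 := 25 | P0:I, P1:M(25) | bus: BusRdX
[3] P0: store L3 := 37 | P0:M(37), P1:I | bus: BusRdX
[4] P0: load  L6 | P0:E(40), P1:I | bus: BusRd
[5] P1: store L0 := 42 | P0:I, P1:M(42) | bus: BusRdX
[6] P1: store L7 := 27 | P0:I, P1:M(27) | bus: none
[7] P0: store L3 := 18 | P0:M(18), P1:I | bus: none
[8] P1: load  L0 | P0:I, P1:M(42) | bus: none
[9] P1: store L7 := 94 | P0:I, P1:M(94) | bus: none
[10] P1: load  L6 | P0:S(40), P1:S(40) | bus: BusRd
[11] P0: load  L0 | P0:S(42), P1:O(42) | bus: BusRd
[12] P1: load  L3 | P0:O(18), P1:S(18) | bus: BusRd
[13] P0: store L3 := 53 | P0:M(53), P1:I | bus: BusUpgr
[14] P0: store L3 := 54 | P0:M(54), P1:I | bus: none
[15] P1: store L1 := 36 | P0:I, P1:M(36) | bus: BusRdX
[16] P1: load  L2 | P0:I, P1:E(60) | bus: BusRd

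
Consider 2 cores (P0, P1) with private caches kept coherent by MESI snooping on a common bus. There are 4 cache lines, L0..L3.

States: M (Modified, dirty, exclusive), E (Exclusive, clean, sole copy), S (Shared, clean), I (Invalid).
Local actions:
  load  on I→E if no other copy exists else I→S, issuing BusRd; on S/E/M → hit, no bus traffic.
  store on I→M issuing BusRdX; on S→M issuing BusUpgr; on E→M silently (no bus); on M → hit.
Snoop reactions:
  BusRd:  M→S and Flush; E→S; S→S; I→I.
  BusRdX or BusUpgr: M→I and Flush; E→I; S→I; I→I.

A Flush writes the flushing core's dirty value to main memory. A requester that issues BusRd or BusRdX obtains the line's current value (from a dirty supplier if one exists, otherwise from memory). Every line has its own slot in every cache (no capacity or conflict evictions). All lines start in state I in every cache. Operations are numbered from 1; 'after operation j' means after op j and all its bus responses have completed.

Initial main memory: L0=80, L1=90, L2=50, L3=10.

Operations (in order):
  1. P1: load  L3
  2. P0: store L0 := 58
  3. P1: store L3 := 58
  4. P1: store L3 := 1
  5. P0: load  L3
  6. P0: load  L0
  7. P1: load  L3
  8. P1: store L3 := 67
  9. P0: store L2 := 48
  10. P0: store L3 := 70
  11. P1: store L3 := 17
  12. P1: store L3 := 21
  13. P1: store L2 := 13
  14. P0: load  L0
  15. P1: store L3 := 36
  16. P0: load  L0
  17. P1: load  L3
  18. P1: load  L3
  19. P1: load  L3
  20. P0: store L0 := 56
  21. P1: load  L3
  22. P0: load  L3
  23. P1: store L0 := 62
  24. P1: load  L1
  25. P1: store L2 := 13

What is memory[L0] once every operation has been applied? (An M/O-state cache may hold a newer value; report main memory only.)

[1] P1: load  L3 | P0:I, P1:E(10) | bus: BusRd
[2] P0: store L0 := 58 | P0:M(58), P1:I | bus: BusRdX
[3] P1: store L3 := 58 | P0:I, P1:M(58) | bus: none
[4] P1: store L3 := 1 | P0:I, P1:M(1) | bus: none
[5] P0: load  L3 | P0:S(1), P1:S(1) | bus: BusRd,Flush
[6] P0: load  L0 | P0:M(58), P1:I | bus: none
[7] P1: load  L3 | P0:S(1), P1:S(1) | bus: none
[8] P1: store L3 := 67 | P0:I, P1:M(67) | bus: BusUpgr
[9] P0: store L2 := 48 | P0:M(48), P1:I | bus: BusRdX
[10] P0: store L3 := 70 | P0:M(70), P1:I | bus: BusRdX,Flush
[11] P1: store L3 := 17 | P0:I, P1:M(17) | bus: BusRdX,Flush
[12] P1: store L3 := 21 | P0:I, P1:M(21) | bus: none
[13] P1: store L2 := 13 | P0:I, P1:M(13) | bus: BusRdX,Flush
[14] P0: load  L0 | P0:M(58), P1:I | bus: none
[15] P1: store L3 := 36 | P0:I, P1:M(36) | bus: none
[16] P0: load  L0 | P0:M(58), P1:I | bus: none
[17] P1: load  L3 | P0:I, P1:M(36) | bus: none
[18] P1: load  L3 | P0:I, P1:M(36) | bus: none
[19] P1: load  L3 | P0:I, P1:M(36) | bus: none
[20] P0: store L0 := 56 | P0:M(56), P1:I | bus: none
[21] P1: load  L3 | P0:I, P1:M(36) | bus: none
[22] P0: load  L3 | P0:S(36), P1:S(36) | bus: BusRd,Flush
[23] P1: store L0 := 62 | P0:I, P1:M(62) | bus: BusRdX,Flush
[24] P1: load  L1 | P0:I, P1:E(90) | bus: BusRd
[25] P1: store L2 := 13 | P0:I, P1:M(13) | bus: none

memory[L0] = 56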